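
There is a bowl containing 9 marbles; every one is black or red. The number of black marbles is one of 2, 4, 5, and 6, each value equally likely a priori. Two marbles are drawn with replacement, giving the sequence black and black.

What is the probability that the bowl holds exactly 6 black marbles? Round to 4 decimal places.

The likelihood of the observed sequence under each hypothesis: P(data | r = 2) = (2/9)(2/9) = 4/81; P(data | r = 4) = (4/9)(4/9) = 16/81; P(data | r = 5) = (5/9)(5/9) = 25/81; P(data | r = 6) = (6/9)(6/9) = 4/9.
Weighting by the prior gives 1/4 · 4/81 = 1/81, 1/4 · 16/81 = 4/81, 1/4 · 25/81 = 25/324, 1/4 · 4/9 = 1/9; summing to 1/4.
By Bayes' rule, P(r = 6 | data) = (1/9) / (1/4) = 4/9.

0.4444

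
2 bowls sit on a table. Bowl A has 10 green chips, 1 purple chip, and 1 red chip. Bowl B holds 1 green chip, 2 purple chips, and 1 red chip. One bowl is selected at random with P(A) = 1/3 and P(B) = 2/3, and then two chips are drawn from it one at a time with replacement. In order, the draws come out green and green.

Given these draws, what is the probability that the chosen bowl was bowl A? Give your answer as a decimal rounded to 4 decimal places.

For each hypothesis, P(data | H) works out to: P(data | bowl A) = (10/12)(10/12) = 25/36; P(data | bowl B) = (1/4)(1/4) = 1/16.
The prior-weighted likelihoods are 1/3 · 25/36 = 25/108, 2/3 · 1/16 = 1/24; these sum to 59/216.
By Bayes' rule, P(bowl A | data) = (25/108) / (59/216) = 50/59.

0.8475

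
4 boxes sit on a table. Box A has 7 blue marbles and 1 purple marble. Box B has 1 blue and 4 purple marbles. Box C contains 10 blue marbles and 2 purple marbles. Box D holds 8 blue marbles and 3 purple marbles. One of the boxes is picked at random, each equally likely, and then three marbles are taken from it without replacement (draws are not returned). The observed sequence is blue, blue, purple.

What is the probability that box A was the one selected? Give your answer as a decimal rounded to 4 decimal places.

Under each hypothesis, the probability of the observed sequence is: P(data | box A) = (7/8)(6/7)(1/6) = 0.125; P(data | box B) = (1/5)(0/4) = 0; P(data | box C) = (10/12)(9/11)(2/10) = 0.13636; P(data | box D) = (8/11)(7/10)(3/9) = 0.1697.
Weighting by the prior gives 1/4 · 0.125 = 0.03125, 1/4 · 0 = 0, 1/4 · 0.13636 = 0.034091, 1/4 · 0.1697 = 0.042424; with total 0.10777.
By Bayes' rule, P(box A | data) = (0.03125) / (0.10777) = 0.28998.

0.2900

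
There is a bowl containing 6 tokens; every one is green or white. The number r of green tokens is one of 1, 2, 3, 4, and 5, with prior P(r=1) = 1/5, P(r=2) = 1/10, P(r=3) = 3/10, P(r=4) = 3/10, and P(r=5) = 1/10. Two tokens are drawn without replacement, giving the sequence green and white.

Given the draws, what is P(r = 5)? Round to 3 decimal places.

For each hypothesis, P(data | H) works out to: P(data | r = 1) = (1/6)(5/5) = 1/6; P(data | r = 2) = (2/6)(4/5) = 4/15; P(data | r = 3) = (3/6)(3/5) = 3/10; P(data | r = 4) = (4/6)(2/5) = 4/15; P(data | r = 5) = (5/6)(1/5) = 1/6.
The prior-weighted likelihoods are 1/5 · 1/6 = 1/30, 1/10 · 4/15 = 2/75, 3/10 · 3/10 = 9/100, 3/10 · 4/15 = 2/25, 1/10 · 1/6 = 1/60; these sum to 37/150.
By Bayes' rule, P(r = 5 | data) = (1/60) / (37/150) = 5/74.

0.068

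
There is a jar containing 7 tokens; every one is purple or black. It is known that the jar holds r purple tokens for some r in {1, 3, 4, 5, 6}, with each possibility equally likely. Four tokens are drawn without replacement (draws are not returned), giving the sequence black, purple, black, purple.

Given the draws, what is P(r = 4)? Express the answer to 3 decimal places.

Compute the likelihood of the observed sequence for each case: P(data | r = 1) = (6/7)(1/6)(5/5)(0/4) = 0; P(data | r = 3) = (4/7)(3/6)(3/5)(2/4) = 3/35; P(data | r = 4) = (3/7)(4/6)(2/5)(3/4) = 3/35; P(data | r = 5) = (2/7)(5/6)(1/5)(4/4) = 1/21; P(data | r = 6) = (1/7)(6/6)(0/5) = 0.
Weighting by the prior gives 1/5 · 0 = 0, 1/5 · 3/35 = 3/175, 1/5 · 3/35 = 3/175, 1/5 · 1/21 = 1/105, 1/5 · 0 = 0; with total 23/525.
Hence P(r = 4 | data) = (3/175) / (23/525) = 9/23.

0.391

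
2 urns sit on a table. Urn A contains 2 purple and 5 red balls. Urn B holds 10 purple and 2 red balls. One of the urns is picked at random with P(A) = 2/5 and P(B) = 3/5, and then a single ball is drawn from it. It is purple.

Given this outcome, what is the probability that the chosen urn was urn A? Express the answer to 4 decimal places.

Under each hypothesis, the probability of this draw is: P(data | urn A) = (2/7) = 2/7; P(data | urn B) = (10/12) = 5/6.
Weighting by the prior gives 2/5 · 2/7 = 4/35, 3/5 · 5/6 = 1/2; summing to 43/70.
So P(urn A | data) = (4/35) / (43/70) = 8/43.

0.1860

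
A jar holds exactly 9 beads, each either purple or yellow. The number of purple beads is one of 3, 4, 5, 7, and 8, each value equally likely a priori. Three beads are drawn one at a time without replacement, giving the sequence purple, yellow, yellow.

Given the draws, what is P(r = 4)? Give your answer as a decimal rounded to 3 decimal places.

0.328

Under each hypothesis, the probability of the observed sequence is: P(data | r = 3) = (3/9)(6/8)(5/7) = 5/28; P(data | r = 4) = (4/9)(5/8)(4/7) = 10/63; P(data | r = 5) = (5/9)(4/8)(3/7) = 5/42; P(data | r = 7) = (7/9)(2/8)(1/7) = 1/36; P(data | r = 8) = (8/9)(1/8)(0/7) = 0.
The prior-weighted likelihoods are 1/5 · 5/28 = 1/28, 1/5 · 10/63 = 2/63, 1/5 · 5/42 = 1/42, 1/5 · 1/36 = 1/180, 1/5 · 0 = 0; these sum to 61/630.
Therefore the posterior P(r = 4 | data) = (2/63) / (61/630) = 20/61.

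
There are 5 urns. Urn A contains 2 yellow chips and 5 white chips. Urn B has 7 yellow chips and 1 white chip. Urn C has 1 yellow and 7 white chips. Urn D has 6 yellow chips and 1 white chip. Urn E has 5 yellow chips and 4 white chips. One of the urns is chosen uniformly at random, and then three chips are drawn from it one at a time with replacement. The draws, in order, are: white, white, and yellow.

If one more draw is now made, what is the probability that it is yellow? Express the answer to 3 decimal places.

0.370

The likelihood of the observed sequence under each hypothesis: P(data | urn A) = (5/7)(5/7)(2/7) = 0.14577; P(data | urn B) = (1/8)(1/8)(7/8) = 0.013672; P(data | urn C) = (7/8)(7/8)(1/8) = 0.095703; P(data | urn D) = (1/7)(1/7)(6/7) = 0.017493; P(data | urn E) = (4/9)(4/9)(5/9) = 0.10974.
Multiplying each by its prior: 1/5 · 0.14577 = 0.029155, 1/5 · 0.013672 = 0.0027344, 1/5 · 0.095703 = 0.019141, 1/5 · 0.017493 = 0.0034985, 1/5 · 0.10974 = 0.021948; these sum to 0.076476.
The posterior is then P(urn A | data) = 0.38122, P(urn B | data) = 0.035755, P(urn C | data) = 0.25028, P(urn D | data) = 0.045747, P(urn E | data) = 0.28699.
Averaging over the posterior, P(yellow next | data) = (2/7)(0.38122) + (7/8)(0.035755) + (1/8)(0.25028) + (6/7)(0.045747) + (5/9)(0.28699) = 0.37014.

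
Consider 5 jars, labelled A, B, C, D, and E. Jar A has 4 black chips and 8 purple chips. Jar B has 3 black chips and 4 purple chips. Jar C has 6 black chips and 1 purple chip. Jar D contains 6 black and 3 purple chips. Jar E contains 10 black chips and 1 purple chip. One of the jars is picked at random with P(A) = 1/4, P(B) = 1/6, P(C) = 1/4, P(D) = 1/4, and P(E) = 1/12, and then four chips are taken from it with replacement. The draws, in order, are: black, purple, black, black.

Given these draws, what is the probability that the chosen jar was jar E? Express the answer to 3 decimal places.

0.086

The likelihood of the observed sequence under each hypothesis: P(data | jar A) = (4/12)(8/12)(4/12)(4/12) = 0.024691; P(data | jar B) = (3/7)(4/7)(3/7)(3/7) = 0.044981; P(data | jar C) = (6/7)(1/7)(6/7)(6/7) = 0.089963; P(data | jar D) = (6/9)(3/9)(6/9)(6/9) = 0.098765; P(data | jar E) = (10/11)(1/11)(10/11)(10/11) = 0.068301.
Weighting by the prior gives 1/4 · 0.024691 = 0.0061728, 1/6 · 0.044981 = 0.0074969, 1/4 · 0.089963 = 0.022491, 1/4 · 0.098765 = 0.024691, 1/12 · 0.068301 = 0.0056918; summing to 0.066543.
Hence P(jar E | data) = (0.0056918) / (0.066543) = 0.085535.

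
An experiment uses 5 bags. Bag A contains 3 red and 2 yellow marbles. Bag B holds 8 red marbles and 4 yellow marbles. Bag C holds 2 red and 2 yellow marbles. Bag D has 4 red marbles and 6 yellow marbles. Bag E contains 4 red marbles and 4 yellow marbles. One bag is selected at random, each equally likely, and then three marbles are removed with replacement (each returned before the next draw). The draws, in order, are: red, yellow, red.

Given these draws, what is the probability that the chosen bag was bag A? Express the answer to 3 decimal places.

The likelihood of the observed sequence under each hypothesis: P(data | bag A) = (3/5)(2/5)(3/5) = 0.144; P(data | bag B) = (8/12)(4/12)(8/12) = 0.14815; P(data | bag C) = (2/4)(2/4)(2/4) = 0.125; P(data | bag D) = (4/10)(6/10)(4/10) = 0.096; P(data | bag E) = (4/8)(4/8)(4/8) = 0.125.
Multiplying each by its prior: 1/5 · 0.144 = 0.0288, 1/5 · 0.14815 = 0.02963, 1/5 · 0.125 = 0.025, 1/5 · 0.096 = 0.0192, 1/5 · 0.125 = 0.025; these sum to 0.12763.
Therefore the posterior P(bag A | data) = (0.0288) / (0.12763) = 0.22565.

0.226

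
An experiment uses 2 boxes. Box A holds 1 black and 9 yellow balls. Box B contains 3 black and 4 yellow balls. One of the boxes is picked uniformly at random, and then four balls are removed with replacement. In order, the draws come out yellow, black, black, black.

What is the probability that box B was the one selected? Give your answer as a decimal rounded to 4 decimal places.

Compute the likelihood of the observed sequence for each case: P(data | box A) = (9/10)(1/10)(1/10)(1/10) = 0.0009; P(data | box B) = (4/7)(3/7)(3/7)(3/7) = 0.044981.
Multiplying each by its prior: 1/2 · 0.0009 = 0.00045, 1/2 · 0.044981 = 0.022491; these sum to 0.022941.
Hence P(box B | data) = (0.022491) / (0.022941) = 0.98038.

0.9804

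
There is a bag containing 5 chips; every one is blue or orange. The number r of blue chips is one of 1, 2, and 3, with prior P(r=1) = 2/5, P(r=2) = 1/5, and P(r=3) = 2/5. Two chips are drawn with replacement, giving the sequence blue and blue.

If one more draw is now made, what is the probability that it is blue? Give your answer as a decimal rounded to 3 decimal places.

0.533

Compute the likelihood of the observed sequence for each case: P(data | r = 1) = (1/5)(1/5) = 1/25; P(data | r = 2) = (2/5)(2/5) = 4/25; P(data | r = 3) = (3/5)(3/5) = 9/25.
Multiplying each by its prior: 2/5 · 1/25 = 2/125, 1/5 · 4/25 = 4/125, 2/5 · 9/25 = 18/125; summing to 24/125.
Normalising, the posterior is P(r = 1 | data) = 1/12, P(r = 2 | data) = 1/6, P(r = 3 | data) = 3/4.
The predictive probability is P(blue next | data) = (1/5)(1/12) + (2/5)(1/6) + (3/5)(3/4) = 8/15.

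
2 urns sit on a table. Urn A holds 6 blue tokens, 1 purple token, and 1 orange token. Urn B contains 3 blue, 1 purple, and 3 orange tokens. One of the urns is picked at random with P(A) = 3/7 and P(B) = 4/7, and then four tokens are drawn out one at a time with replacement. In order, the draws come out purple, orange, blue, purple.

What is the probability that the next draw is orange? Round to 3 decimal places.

0.360

Compute the likelihood of the observed sequence for each case: P(data | urn A) = (1/8)(1/8)(6/8)(1/8) = 0.0014648; P(data | urn B) = (1/7)(3/7)(3/7)(1/7) = 0.0037484.
Weighting by the prior gives 3/7 · 0.0014648 = 0.00062779, 4/7 · 0.0037484 = 0.002142; summing to 0.0027698.
Normalising, the posterior is P(urn A | data) = 0.22666, P(urn B | data) = 0.77334.
Averaging over the posterior, P(orange next | data) = (1/8)(0.22666) + (3/7)(0.77334) = 0.35976.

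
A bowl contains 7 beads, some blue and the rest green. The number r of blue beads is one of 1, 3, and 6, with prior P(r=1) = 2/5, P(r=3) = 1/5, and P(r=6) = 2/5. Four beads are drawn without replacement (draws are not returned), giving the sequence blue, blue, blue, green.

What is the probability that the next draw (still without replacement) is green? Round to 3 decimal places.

0.091

Under each hypothesis, the probability of the observed sequence is: P(data | r = 1) = (1/7)(0/6) = 0; P(data | r = 3) = (3/7)(2/6)(1/5)(4/4) = 1/35; P(data | r = 6) = (6/7)(5/6)(4/5)(1/4) = 1/7.
Multiplying each by its prior: 2/5 · 0 = 0, 1/5 · 1/35 = 1/175, 2/5 · 1/7 = 2/35; these sum to 11/175.
Normalising, the posterior is P(r = 1 | data) = 0, P(r = 3 | data) = 1/11, P(r = 6 | data) = 10/11.
Averaging over the posterior, P(green next | data) = (1)(1/11) + (0)(10/11) = 1/11.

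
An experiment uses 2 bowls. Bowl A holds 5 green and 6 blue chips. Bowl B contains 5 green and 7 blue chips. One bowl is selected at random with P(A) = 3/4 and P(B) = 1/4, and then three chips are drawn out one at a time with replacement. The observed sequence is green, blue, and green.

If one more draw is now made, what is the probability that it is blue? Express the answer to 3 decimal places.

0.554

Compute the likelihood of the observed sequence for each case: P(data | bowl A) = (5/11)(6/11)(5/11) = 0.1127; P(data | bowl B) = (5/12)(7/12)(5/12) = 0.10127.
The prior-weighted likelihoods are 3/4 · 0.1127 = 0.084523, 1/4 · 0.10127 = 0.025318; these sum to 0.10984.
Normalising, the posterior is P(bowl A | data) = 0.7695, P(bowl B | data) = 0.2305.
Averaging over the posterior, P(blue next | data) = (6/11)(0.7695) + (7/12)(0.2305) = 0.55419.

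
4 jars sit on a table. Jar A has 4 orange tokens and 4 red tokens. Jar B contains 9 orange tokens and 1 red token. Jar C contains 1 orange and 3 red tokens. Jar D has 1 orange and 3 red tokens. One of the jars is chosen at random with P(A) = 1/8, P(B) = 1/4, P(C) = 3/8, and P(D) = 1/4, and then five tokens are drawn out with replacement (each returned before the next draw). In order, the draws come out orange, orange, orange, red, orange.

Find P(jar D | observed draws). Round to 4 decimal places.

0.0331

For each hypothesis, P(data | H) works out to: P(data | jar A) = (4/8)(4/8)(4/8)(4/8)(4/8) = 0.03125; P(data | jar B) = (9/10)(9/10)(9/10)(1/10)(9/10) = 0.06561; P(data | jar C) = (1/4)(1/4)(1/4)(3/4)(1/4) = 0.0029297; P(data | jar D) = (1/4)(1/4)(1/4)(3/4)(1/4) = 0.0029297.
Weighting by the prior gives 1/8 · 0.03125 = 0.0039062, 1/4 · 0.06561 = 0.016403, 3/8 · 0.0029297 = 0.0010986, 1/4 · 0.0029297 = 0.00073242; with total 0.02214.
So P(jar D | data) = (0.00073242) / (0.02214) = 0.033082.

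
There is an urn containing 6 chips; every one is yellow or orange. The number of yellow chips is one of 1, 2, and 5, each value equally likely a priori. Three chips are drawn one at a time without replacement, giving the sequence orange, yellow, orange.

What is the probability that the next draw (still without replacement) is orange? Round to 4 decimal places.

Under each hypothesis, the probability of the observed sequence is: P(data | r = 1) = (5/6)(1/5)(4/4) = 1/6; P(data | r = 2) = (4/6)(2/5)(3/4) = 1/5; P(data | r = 5) = (1/6)(5/5)(0/4) = 0.
The prior-weighted likelihoods are 1/3 · 1/6 = 1/18, 1/3 · 1/5 = 1/15, 1/3 · 0 = 0; summing to 11/90.
Dividing through by the total gives posterior P(r = 1 | data) = 5/11, P(r = 2 | data) = 6/11, P(r = 5 | data) = 0.
So P(orange next | data) = Σ P(orange next | H) P(H | data) = (1)(5/11) + (2/3)(6/11) = 9/11.

0.8182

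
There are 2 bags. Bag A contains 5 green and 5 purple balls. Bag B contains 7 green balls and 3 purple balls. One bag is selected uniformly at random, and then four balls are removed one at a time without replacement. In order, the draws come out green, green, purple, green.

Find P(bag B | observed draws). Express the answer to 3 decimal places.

0.677

For each hypothesis, P(data | H) works out to: P(data | bag A) = (5/10)(4/9)(5/8)(3/7) = 5/84; P(data | bag B) = (7/10)(6/9)(3/8)(5/7) = 1/8.
Multiplying each by its prior: 1/2 · 5/84 = 5/168, 1/2 · 1/8 = 1/16; with total 31/336.
Therefore the posterior P(bag B | data) = (1/16) / (31/336) = 21/31.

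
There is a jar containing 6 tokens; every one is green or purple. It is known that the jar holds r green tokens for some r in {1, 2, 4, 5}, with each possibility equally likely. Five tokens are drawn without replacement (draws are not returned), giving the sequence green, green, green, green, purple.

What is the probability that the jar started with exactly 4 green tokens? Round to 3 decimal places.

0.286

For each hypothesis, P(data | H) works out to: P(data | r = 1) = (1/6)(0/5) = 0; P(data | r = 2) = (2/6)(1/5)(0/4) = 0; P(data | r = 4) = (4/6)(3/5)(2/4)(1/3)(2/2) = 1/15; P(data | r = 5) = (5/6)(4/5)(3/4)(2/3)(1/2) = 1/6.
Multiplying each by its prior: 1/4 · 0 = 0, 1/4 · 0 = 0, 1/4 · 1/15 = 1/60, 1/4 · 1/6 = 1/24; these sum to 7/120.
By Bayes' rule, P(r = 4 | data) = (1/60) / (7/120) = 2/7.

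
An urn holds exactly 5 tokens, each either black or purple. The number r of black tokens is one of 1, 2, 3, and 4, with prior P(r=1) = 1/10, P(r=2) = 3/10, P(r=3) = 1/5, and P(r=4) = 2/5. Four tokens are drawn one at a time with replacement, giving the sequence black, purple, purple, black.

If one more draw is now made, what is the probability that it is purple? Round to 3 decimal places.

0.458

The likelihood of the observed sequence under each hypothesis: P(data | r = 1) = (1/5)(4/5)(4/5)(1/5) = 0.0256; P(data | r = 2) = (2/5)(3/5)(3/5)(2/5) = 0.0576; P(data | r = 3) = (3/5)(2/5)(2/5)(3/5) = 0.0576; P(data | r = 4) = (4/5)(1/5)(1/5)(4/5) = 0.0256.
Multiplying each by its prior: 1/10 · 0.0256 = 0.00256, 3/10 · 0.0576 = 0.01728, 1/5 · 0.0576 = 0.01152, 2/5 · 0.0256 = 0.01024; summing to 0.0416.
Dividing through by the total gives posterior P(r = 1 | data) = 0.061538, P(r = 2 | data) = 0.41538, P(r = 3 | data) = 0.27692, P(r = 4 | data) = 0.24615.
So P(purple next | data) = Σ P(purple next | H) P(H | data) = (4/5)(0.061538) + (3/5)(0.41538) + (2/5)(0.27692) + (1/5)(0.24615) = 0.45846.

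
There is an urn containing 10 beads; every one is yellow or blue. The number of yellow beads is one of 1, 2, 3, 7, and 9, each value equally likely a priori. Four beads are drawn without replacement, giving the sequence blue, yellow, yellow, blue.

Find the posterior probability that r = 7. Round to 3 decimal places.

The likelihood of the observed sequence under each hypothesis: P(data | r = 1) = (9/10)(1/9)(0/8) = 0; P(data | r = 2) = (8/10)(2/9)(1/8)(7/7) = 1/45; P(data | r = 3) = (7/10)(3/9)(2/8)(6/7) = 1/20; P(data | r = 7) = (3/10)(7/9)(6/8)(2/7) = 1/20; P(data | r = 9) = (1/10)(9/9)(8/8)(0/7) = 0.
Weighting by the prior gives 1/5 · 0 = 0, 1/5 · 1/45 = 1/225, 1/5 · 1/20 = 1/100, 1/5 · 1/20 = 1/100, 1/5 · 0 = 0; summing to 11/450.
So P(r = 7 | data) = (1/100) / (11/450) = 9/22.

0.409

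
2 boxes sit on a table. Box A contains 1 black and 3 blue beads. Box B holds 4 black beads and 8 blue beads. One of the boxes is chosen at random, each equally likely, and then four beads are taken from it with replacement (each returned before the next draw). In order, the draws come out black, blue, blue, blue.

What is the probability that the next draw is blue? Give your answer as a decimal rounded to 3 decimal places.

Compute the likelihood of the observed sequence for each case: P(data | box A) = (1/4)(3/4)(3/4)(3/4) = 0.10547; P(data | box B) = (4/12)(8/12)(8/12)(8/12) = 0.098765.
The prior-weighted likelihoods are 1/2 · 0.10547 = 0.052734, 1/2 · 0.098765 = 0.049383; summing to 0.10212.
Dividing through by the total gives posterior P(box A | data) = 0.51641, P(box B | data) = 0.48359.
Averaging over the posterior, P(blue next | data) = (3/4)(0.51641) + (2/3)(0.48359) = 0.7097.

0.710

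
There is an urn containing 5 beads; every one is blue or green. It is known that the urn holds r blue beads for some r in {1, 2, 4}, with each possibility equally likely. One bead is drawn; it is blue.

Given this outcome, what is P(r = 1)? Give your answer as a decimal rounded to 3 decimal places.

0.143

The likelihood of this draw under each hypothesis: P(data | r = 1) = (1/5) = 1/5; P(data | r = 2) = (2/5) = 2/5; P(data | r = 4) = (4/5) = 4/5.
Multiplying each by its prior: 1/3 · 1/5 = 1/15, 1/3 · 2/5 = 2/15, 1/3 · 4/5 = 4/15; these sum to 7/15.
Therefore the posterior P(r = 1 | data) = (1/15) / (7/15) = 1/7.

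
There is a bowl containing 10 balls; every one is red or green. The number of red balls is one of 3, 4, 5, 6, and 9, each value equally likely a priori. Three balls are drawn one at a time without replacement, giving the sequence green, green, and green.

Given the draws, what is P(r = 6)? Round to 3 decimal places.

0.058

The likelihood of the observed sequence under each hypothesis: P(data | r = 3) = (7/10)(6/9)(5/8) = 7/24; P(data | r = 4) = (6/10)(5/9)(4/8) = 1/6; P(data | r = 5) = (5/10)(4/9)(3/8) = 1/12; P(data | r = 6) = (4/10)(3/9)(2/8) = 1/30; P(data | r = 9) = (1/10)(0/9) = 0.
The prior-weighted likelihoods are 1/5 · 7/24 = 7/120, 1/5 · 1/6 = 1/30, 1/5 · 1/12 = 1/60, 1/5 · 1/30 = 1/150, 1/5 · 0 = 0; summing to 23/200.
So P(r = 6 | data) = (1/150) / (23/200) = 4/69.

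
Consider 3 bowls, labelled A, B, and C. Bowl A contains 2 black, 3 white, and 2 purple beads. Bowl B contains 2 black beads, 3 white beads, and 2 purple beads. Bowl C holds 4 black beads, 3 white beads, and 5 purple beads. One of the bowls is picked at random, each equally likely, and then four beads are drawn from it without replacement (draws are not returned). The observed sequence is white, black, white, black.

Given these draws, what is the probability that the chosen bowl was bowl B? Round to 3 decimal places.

0.413

Compute the likelihood of the observed sequence for each case: P(data | bowl A) = (3/7)(2/6)(2/5)(1/4) = 1/70; P(data | bowl B) = (3/7)(2/6)(2/5)(1/4) = 1/70; P(data | bowl C) = (3/12)(4/11)(2/10)(3/9) = 1/165.
The prior-weighted likelihoods are 1/3 · 1/70 = 1/210, 1/3 · 1/70 = 1/210, 1/3 · 1/165 = 1/495; these sum to 8/693.
By Bayes' rule, P(bowl B | data) = (1/210) / (8/693) = 33/80.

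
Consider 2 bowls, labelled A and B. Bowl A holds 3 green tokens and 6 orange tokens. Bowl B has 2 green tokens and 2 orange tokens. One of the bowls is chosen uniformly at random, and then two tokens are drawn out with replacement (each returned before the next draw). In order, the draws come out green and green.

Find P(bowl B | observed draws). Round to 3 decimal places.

Under each hypothesis, the probability of the observed sequence is: P(data | bowl A) = (3/9)(3/9) = 1/9; P(data | bowl B) = (2/4)(2/4) = 1/4.
The prior-weighted likelihoods are 1/2 · 1/9 = 1/18, 1/2 · 1/4 = 1/8; these sum to 13/72.
So P(bowl B | data) = (1/8) / (13/72) = 9/13.

0.692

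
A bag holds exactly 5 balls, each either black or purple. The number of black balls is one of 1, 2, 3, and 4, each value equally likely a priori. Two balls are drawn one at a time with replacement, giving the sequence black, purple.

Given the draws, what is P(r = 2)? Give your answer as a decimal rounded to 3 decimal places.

0.300

Under each hypothesis, the probability of the observed sequence is: P(data | r = 1) = (1/5)(4/5) = 4/25; P(data | r = 2) = (2/5)(3/5) = 6/25; P(data | r = 3) = (3/5)(2/5) = 6/25; P(data | r = 4) = (4/5)(1/5) = 4/25.
Multiplying each by its prior: 1/4 · 4/25 = 1/25, 1/4 · 6/25 = 3/50, 1/4 · 6/25 = 3/50, 1/4 · 4/25 = 1/25; with total 1/5.
Therefore the posterior P(r = 2 | data) = (3/50) / (1/5) = 3/10.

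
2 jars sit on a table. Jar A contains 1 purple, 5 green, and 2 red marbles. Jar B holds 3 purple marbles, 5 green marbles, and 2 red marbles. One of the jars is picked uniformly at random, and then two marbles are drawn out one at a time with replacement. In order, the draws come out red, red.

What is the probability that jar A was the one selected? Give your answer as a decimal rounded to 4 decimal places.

Under each hypothesis, the probability of the observed sequence is: P(data | jar A) = (2/8)(2/8) = 1/16; P(data | jar B) = (2/10)(2/10) = 1/25.
Multiplying each by its prior: 1/2 · 1/16 = 1/32, 1/2 · 1/25 = 1/50; with total 41/800.
By Bayes' rule, P(jar A | data) = (1/32) / (41/800) = 25/41.

0.6098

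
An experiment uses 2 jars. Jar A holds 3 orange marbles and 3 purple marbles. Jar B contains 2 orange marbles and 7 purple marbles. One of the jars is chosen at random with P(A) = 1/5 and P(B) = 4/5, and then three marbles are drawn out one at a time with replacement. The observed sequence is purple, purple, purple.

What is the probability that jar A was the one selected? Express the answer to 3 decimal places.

0.062

Under each hypothesis, the probability of the observed sequence is: P(data | jar A) = (3/6)(3/6)(3/6) = 0.125; P(data | jar B) = (7/9)(7/9)(7/9) = 0.47051.
The prior-weighted likelihoods are 1/5 · 0.125 = 0.025, 4/5 · 0.47051 = 0.37641; these sum to 0.40141.
So P(jar A | data) = (0.025) / (0.40141) = 0.062281.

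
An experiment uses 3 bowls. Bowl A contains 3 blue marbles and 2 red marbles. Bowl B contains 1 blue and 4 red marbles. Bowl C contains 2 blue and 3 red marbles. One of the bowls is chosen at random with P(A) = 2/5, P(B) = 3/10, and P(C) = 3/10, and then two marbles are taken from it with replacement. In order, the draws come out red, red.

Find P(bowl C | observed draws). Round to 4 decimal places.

0.2967

For each hypothesis, P(data | H) works out to: P(data | bowl A) = (2/5)(2/5) = 4/25; P(data | bowl B) = (4/5)(4/5) = 16/25; P(data | bowl C) = (3/5)(3/5) = 9/25.
The prior-weighted likelihoods are 2/5 · 4/25 = 8/125, 3/10 · 16/25 = 24/125, 3/10 · 9/25 = 27/250; summing to 91/250.
So P(bowl C | data) = (27/250) / (91/250) = 27/91.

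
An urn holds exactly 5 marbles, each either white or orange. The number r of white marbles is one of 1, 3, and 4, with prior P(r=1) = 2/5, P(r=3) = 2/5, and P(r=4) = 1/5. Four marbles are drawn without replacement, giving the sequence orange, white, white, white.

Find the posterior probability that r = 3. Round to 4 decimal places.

The likelihood of the observed sequence under each hypothesis: P(data | r = 1) = (4/5)(1/4)(0/3) = 0; P(data | r = 3) = (2/5)(3/4)(2/3)(1/2) = 1/10; P(data | r = 4) = (1/5)(4/4)(3/3)(2/2) = 1/5.
Multiplying each by its prior: 2/5 · 0 = 0, 2/5 · 1/10 = 1/25, 1/5 · 1/5 = 1/25; summing to 2/25.
By Bayes' rule, P(r = 3 | data) = (1/25) / (2/25) = 1/2.

0.5000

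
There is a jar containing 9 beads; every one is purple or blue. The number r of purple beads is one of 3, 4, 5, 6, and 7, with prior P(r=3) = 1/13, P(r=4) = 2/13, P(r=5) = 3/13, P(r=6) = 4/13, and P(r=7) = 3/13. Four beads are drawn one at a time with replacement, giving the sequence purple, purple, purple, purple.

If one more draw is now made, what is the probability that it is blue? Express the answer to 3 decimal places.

0.303

The likelihood of the observed sequence under each hypothesis: P(data | r = 3) = (3/9)(3/9)(3/9)(3/9) = 0.012346; P(data | r = 4) = (4/9)(4/9)(4/9)(4/9) = 0.039018; P(data | r = 5) = (5/9)(5/9)(5/9)(5/9) = 0.09526; P(data | r = 6) = (6/9)(6/9)(6/9)(6/9) = 0.19753; P(data | r = 7) = (7/9)(7/9)(7/9)(7/9) = 0.36595.
Weighting by the prior gives 1/13 · 0.012346 = 0.00094967, 2/13 · 0.039018 = 0.0060028, 3/13 · 0.09526 = 0.021983, 4/13 · 0.19753 = 0.060779, 3/13 · 0.36595 = 0.08445; with total 0.17416.
Normalising, the posterior is P(r = 3 | data) = 0.0054527, P(r = 4 | data) = 0.034467, P(r = 5 | data) = 0.12622, P(r = 6 | data) = 0.34897, P(r = 7 | data) = 0.48489.
The predictive probability is P(blue next | data) = (2/3)(0.0054527) + (5/9)(0.034467) + (4/9)(0.12622) + (1/3)(0.34897) + (2/9)(0.48489) = 0.30296.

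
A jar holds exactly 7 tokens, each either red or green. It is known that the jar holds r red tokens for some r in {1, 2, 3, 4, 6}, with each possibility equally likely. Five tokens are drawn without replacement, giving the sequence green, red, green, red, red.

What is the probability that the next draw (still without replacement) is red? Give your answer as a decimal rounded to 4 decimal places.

For each hypothesis, P(data | H) works out to: P(data | r = 1) = (6/7)(1/6)(5/5)(0/4) = 0; P(data | r = 2) = (5/7)(2/6)(4/5)(1/4)(0/3) = 0; P(data | r = 3) = (4/7)(3/6)(3/5)(2/4)(1/3) = 1/35; P(data | r = 4) = (3/7)(4/6)(2/5)(3/4)(2/3) = 2/35; P(data | r = 6) = (1/7)(6/6)(0/5) = 0.
Multiplying each by its prior: 1/5 · 0 = 0, 1/5 · 0 = 0, 1/5 · 1/35 = 1/175, 1/5 · 2/35 = 2/175, 1/5 · 0 = 0; these sum to 3/175.
Dividing through by the total gives posterior P(r = 1 | data) = 0, P(r = 2 | data) = 0, P(r = 3 | data) = 1/3, P(r = 4 | data) = 2/3, P(r = 6 | data) = 0.
Averaging over the posterior, P(red next | data) = (0)(1/3) + (1/2)(2/3) = 1/3.

0.3333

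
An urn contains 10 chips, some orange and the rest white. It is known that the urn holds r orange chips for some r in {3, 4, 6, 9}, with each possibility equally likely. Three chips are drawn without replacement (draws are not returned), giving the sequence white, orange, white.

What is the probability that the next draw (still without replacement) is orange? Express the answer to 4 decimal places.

0.4367

Under each hypothesis, the probability of the observed sequence is: P(data | r = 3) = (7/10)(3/9)(6/8) = 7/40; P(data | r = 4) = (6/10)(4/9)(5/8) = 1/6; P(data | r = 6) = (4/10)(6/9)(3/8) = 1/10; P(data | r = 9) = (1/10)(9/9)(0/8) = 0.
The prior-weighted likelihoods are 1/4 · 7/40 = 7/160, 1/4 · 1/6 = 1/24, 1/4 · 1/10 = 1/40, 1/4 · 0 = 0; these sum to 53/480.
The posterior is then P(r = 3 | data) = 21/53, P(r = 4 | data) = 20/53, P(r = 6 | data) = 12/53, P(r = 9 | data) = 0.
So P(orange next | data) = Σ P(orange next | H) P(H | data) = (2/7)(21/53) + (3/7)(20/53) + (5/7)(12/53) = 162/371.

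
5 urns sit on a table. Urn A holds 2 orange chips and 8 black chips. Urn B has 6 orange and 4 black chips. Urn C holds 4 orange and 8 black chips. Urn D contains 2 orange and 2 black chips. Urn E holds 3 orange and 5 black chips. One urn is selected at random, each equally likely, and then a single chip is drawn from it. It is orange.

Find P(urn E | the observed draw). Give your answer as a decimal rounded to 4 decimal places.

0.1867

For each hypothesis, P(data | H) works out to: P(data | urn A) = (2/10) = 1/5; P(data | urn B) = (6/10) = 3/5; P(data | urn C) = (4/12) = 1/3; P(data | urn D) = (2/4) = 1/2; P(data | urn E) = (3/8) = 3/8.
Multiplying each by its prior: 1/5 · 1/5 = 1/25, 1/5 · 3/5 = 3/25, 1/5 · 1/3 = 1/15, 1/5 · 1/2 = 1/10, 1/5 · 3/8 = 3/40; summing to 241/600.
By Bayes' rule, P(urn E | data) = (3/40) / (241/600) = 45/241.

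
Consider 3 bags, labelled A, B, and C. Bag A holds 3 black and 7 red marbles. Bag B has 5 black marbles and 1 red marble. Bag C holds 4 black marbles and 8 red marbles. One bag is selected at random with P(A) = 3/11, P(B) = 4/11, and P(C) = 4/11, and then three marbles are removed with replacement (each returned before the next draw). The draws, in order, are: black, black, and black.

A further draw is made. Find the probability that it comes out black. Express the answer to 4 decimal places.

The likelihood of the observed sequence under each hypothesis: P(data | bag A) = (3/10)(3/10)(3/10) = 0.027; P(data | bag B) = (5/6)(5/6)(5/6) = 0.5787; P(data | bag C) = (4/12)(4/12)(4/12) = 0.037037.
Multiplying each by its prior: 3/11 · 0.027 = 0.0073636, 4/11 · 0.5787 = 0.21044, 4/11 · 0.037037 = 0.013468; with total 0.23127.
Normalising, the posterior is P(bag A | data) = 0.03184, P(bag B | data) = 0.90992, P(bag C | data) = 0.058235.
So P(black next | data) = Σ P(black next | H) P(H | data) = (3/10)(0.03184) + (5/6)(0.90992) + (1/3)(0.058235) = 0.78723.

0.7872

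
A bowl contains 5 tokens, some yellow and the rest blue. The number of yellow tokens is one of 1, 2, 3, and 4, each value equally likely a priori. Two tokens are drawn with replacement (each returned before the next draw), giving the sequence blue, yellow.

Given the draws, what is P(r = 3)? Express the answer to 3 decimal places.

The likelihood of the observed sequence under each hypothesis: P(data | r = 1) = (4/5)(1/5) = 4/25; P(data | r = 2) = (3/5)(2/5) = 6/25; P(data | r = 3) = (2/5)(3/5) = 6/25; P(data | r = 4) = (1/5)(4/5) = 4/25.
Weighting by the prior gives 1/4 · 4/25 = 1/25, 1/4 · 6/25 = 3/50, 1/4 · 6/25 = 3/50, 1/4 · 4/25 = 1/25; with total 1/5.
So P(r = 3 | data) = (3/50) / (1/5) = 3/10.

0.300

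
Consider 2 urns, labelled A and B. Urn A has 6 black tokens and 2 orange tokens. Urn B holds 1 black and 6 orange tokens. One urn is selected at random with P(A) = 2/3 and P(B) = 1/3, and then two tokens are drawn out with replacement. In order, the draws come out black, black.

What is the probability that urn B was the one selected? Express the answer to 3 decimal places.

0.018

For each hypothesis, P(data | H) works out to: P(data | urn A) = (6/8)(6/8) = 0.5625; P(data | urn B) = (1/7)(1/7) = 0.020408.
The prior-weighted likelihoods are 2/3 · 0.5625 = 0.375, 1/3 · 0.020408 = 0.0068027; summing to 0.3818.
So P(urn B | data) = (0.0068027) / (0.3818) = 0.017817.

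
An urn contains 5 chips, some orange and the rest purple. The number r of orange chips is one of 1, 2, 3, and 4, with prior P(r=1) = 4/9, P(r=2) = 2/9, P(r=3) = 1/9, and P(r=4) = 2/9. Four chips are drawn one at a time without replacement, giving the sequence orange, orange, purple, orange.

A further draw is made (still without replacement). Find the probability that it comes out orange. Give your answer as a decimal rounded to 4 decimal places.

0.8000

The likelihood of the observed sequence under each hypothesis: P(data | r = 1) = (1/5)(0/4) = 0; P(data | r = 2) = (2/5)(1/4)(3/3)(0/2) = 0; P(data | r = 3) = (3/5)(2/4)(2/3)(1/2) = 1/10; P(data | r = 4) = (4/5)(3/4)(1/3)(2/2) = 1/5.
Multiplying each by its prior: 4/9 · 0 = 0, 2/9 · 0 = 0, 1/9 · 1/10 = 1/90, 2/9 · 1/5 = 2/45; with total 1/18.
Normalising, the posterior is P(r = 1 | data) = 0, P(r = 2 | data) = 0, P(r = 3 | data) = 1/5, P(r = 4 | data) = 4/5.
So P(orange next | data) = Σ P(orange next | H) P(H | data) = (0)(1/5) + (1)(4/5) = 4/5.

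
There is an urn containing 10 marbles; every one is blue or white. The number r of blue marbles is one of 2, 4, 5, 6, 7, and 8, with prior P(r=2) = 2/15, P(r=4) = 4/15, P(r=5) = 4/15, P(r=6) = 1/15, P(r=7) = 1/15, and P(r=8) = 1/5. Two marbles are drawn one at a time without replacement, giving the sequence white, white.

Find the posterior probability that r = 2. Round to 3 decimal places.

0.333

The likelihood of the observed sequence under each hypothesis: P(data | r = 2) = (8/10)(7/9) = 28/45; P(data | r = 4) = (6/10)(5/9) = 1/3; P(data | r = 5) = (5/10)(4/9) = 2/9; P(data | r = 6) = (4/10)(3/9) = 2/15; P(data | r = 7) = (3/10)(2/9) = 1/15; P(data | r = 8) = (2/10)(1/9) = 1/45.
Multiplying each by its prior: 2/15 · 28/45 = 56/675, 4/15 · 1/3 = 4/45, 4/15 · 2/9 = 8/135, 1/15 · 2/15 = 2/225, 1/15 · 1/15 = 1/225, 1/5 · 1/45 = 1/225; these sum to 56/225.
Therefore the posterior P(r = 2 | data) = (56/675) / (56/225) = 1/3.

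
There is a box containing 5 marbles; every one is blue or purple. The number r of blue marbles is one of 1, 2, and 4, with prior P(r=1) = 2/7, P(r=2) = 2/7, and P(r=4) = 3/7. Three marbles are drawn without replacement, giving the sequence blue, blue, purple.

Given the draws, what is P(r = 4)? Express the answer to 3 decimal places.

For each hypothesis, P(data | H) works out to: P(data | r = 1) = (1/5)(0/4) = 0; P(data | r = 2) = (2/5)(1/4)(3/3) = 1/10; P(data | r = 4) = (4/5)(3/4)(1/3) = 1/5.
The prior-weighted likelihoods are 2/7 · 0 = 0, 2/7 · 1/10 = 1/35, 3/7 · 1/5 = 3/35; these sum to 4/35.
So P(r = 4 | data) = (3/35) / (4/35) = 3/4.

0.750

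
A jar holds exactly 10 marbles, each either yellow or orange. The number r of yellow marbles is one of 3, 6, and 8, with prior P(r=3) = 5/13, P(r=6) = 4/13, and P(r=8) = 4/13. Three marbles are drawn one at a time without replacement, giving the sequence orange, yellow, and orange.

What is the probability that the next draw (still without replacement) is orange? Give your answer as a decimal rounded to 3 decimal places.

0.542

For each hypothesis, P(data | H) works out to: P(data | r = 3) = (7/10)(3/9)(6/8) = 0.175; P(data | r = 6) = (4/10)(6/9)(3/8) = 0.1; P(data | r = 8) = (2/10)(8/9)(1/8) = 0.022222.
Multiplying each by its prior: 5/13 · 0.175 = 0.067308, 4/13 · 0.1 = 0.030769, 4/13 · 0.022222 = 0.0068376; these sum to 0.10491.
Dividing through by the total gives posterior P(r = 3 | data) = 0.64155, P(r = 6 | data) = 0.29328, P(r = 8 | data) = 0.065173.
The predictive probability is P(orange next | data) = (5/7)(0.64155) + (2/7)(0.29328) + (0)(0.065173) = 0.54204.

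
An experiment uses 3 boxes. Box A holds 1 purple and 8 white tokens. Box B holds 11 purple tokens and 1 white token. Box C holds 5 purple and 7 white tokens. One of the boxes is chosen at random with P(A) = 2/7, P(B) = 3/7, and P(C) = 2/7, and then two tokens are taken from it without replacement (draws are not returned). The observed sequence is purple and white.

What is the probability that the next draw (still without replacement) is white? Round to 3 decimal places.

For each hypothesis, P(data | H) works out to: P(data | box A) = (1/9)(8/8) = 0.11111; P(data | box B) = (11/12)(1/11) = 0.083333; P(data | box C) = (5/12)(7/11) = 0.26515.
Multiplying each by its prior: 2/7 · 0.11111 = 0.031746, 3/7 · 0.083333 = 0.035714, 2/7 · 0.26515 = 0.075758; these sum to 0.14322.
The posterior is then P(box A | data) = 0.22166, P(box B | data) = 0.24937, P(box C | data) = 0.52897.
The predictive probability is P(white next | data) = (1)(0.22166) + (0)(0.24937) + (3/5)(0.52897) = 0.53904.

0.539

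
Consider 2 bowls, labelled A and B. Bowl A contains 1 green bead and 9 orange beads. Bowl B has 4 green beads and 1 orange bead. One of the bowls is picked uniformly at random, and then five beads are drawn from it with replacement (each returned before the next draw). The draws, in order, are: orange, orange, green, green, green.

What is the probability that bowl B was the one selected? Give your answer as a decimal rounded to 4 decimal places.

Compute the likelihood of the observed sequence for each case: P(data | bowl A) = (9/10)(9/10)(1/10)(1/10)(1/10) = 0.00081; P(data | bowl B) = (1/5)(1/5)(4/5)(4/5)(4/5) = 0.02048.
The prior-weighted likelihoods are 1/2 · 0.00081 = 0.000405, 1/2 · 0.02048 = 0.01024; these sum to 0.010645.
Hence P(bowl B | data) = (0.01024) / (0.010645) = 0.96195.

0.9620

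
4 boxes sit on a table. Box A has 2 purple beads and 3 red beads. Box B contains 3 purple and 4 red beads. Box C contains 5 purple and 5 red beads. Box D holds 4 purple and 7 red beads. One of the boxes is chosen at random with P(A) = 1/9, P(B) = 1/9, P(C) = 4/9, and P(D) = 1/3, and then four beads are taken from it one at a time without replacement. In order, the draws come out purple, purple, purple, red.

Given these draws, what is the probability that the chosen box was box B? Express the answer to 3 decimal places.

Under each hypothesis, the probability of the observed sequence is: P(data | box A) = (2/5)(1/4)(0/3) = 0; P(data | box B) = (3/7)(2/6)(1/5)(4/4) = 0.028571; P(data | box C) = (5/10)(4/9)(3/8)(5/7) = 0.059524; P(data | box D) = (4/11)(3/10)(2/9)(7/8) = 0.021212.
The prior-weighted likelihoods are 1/9 · 0 = 0, 1/9 · 0.028571 = 0.0031746, 4/9 · 0.059524 = 0.026455, 1/3 · 0.021212 = 0.0070707; with total 0.0367.
Therefore the posterior P(box B | data) = (0.0031746) / (0.0367) = 0.086501.

0.087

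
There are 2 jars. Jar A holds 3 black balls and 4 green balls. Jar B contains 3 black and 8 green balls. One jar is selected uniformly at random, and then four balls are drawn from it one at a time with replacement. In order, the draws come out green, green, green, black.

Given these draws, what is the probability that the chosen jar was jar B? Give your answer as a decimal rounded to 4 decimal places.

0.5675

The likelihood of the observed sequence under each hypothesis: P(data | jar A) = (4/7)(4/7)(4/7)(3/7) = 0.079967; P(data | jar B) = (8/11)(8/11)(8/11)(3/11) = 0.10491.
Multiplying each by its prior: 1/2 · 0.079967 = 0.039983, 1/2 · 0.10491 = 0.052455; these sum to 0.092439.
By Bayes' rule, P(jar B | data) = (0.052455) / (0.092439) = 0.56746.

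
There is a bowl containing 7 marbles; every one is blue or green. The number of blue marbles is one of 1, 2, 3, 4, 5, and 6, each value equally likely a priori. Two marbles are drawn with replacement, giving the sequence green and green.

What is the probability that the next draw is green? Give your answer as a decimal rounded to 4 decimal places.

Under each hypothesis, the probability of the observed sequence is: P(data | r = 1) = (6/7)(6/7) = 36/49; P(data | r = 2) = (5/7)(5/7) = 25/49; P(data | r = 3) = (4/7)(4/7) = 16/49; P(data | r = 4) = (3/7)(3/7) = 9/49; P(data | r = 5) = (2/7)(2/7) = 4/49; P(data | r = 6) = (1/7)(1/7) = 1/49.
Multiplying each by its prior: 1/6 · 36/49 = 6/49, 1/6 · 25/49 = 25/294, 1/6 · 16/49 = 8/147, 1/6 · 9/49 = 3/98, 1/6 · 4/49 = 2/147, 1/6 · 1/49 = 1/294; summing to 13/42.
Dividing through by the total gives posterior P(r = 1 | data) = 36/91, P(r = 2 | data) = 25/91, P(r = 3 | data) = 16/91, P(r = 4 | data) = 9/91, P(r = 5 | data) = 4/91, P(r = 6 | data) = 1/91.
The predictive probability is P(green next | data) = (6/7)(36/91) + (5/7)(25/91) + (4/7)(16/91) + (3/7)(9/91) + (2/7)(4/91) + (1/7)(1/91) = 9/13.

0.6923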